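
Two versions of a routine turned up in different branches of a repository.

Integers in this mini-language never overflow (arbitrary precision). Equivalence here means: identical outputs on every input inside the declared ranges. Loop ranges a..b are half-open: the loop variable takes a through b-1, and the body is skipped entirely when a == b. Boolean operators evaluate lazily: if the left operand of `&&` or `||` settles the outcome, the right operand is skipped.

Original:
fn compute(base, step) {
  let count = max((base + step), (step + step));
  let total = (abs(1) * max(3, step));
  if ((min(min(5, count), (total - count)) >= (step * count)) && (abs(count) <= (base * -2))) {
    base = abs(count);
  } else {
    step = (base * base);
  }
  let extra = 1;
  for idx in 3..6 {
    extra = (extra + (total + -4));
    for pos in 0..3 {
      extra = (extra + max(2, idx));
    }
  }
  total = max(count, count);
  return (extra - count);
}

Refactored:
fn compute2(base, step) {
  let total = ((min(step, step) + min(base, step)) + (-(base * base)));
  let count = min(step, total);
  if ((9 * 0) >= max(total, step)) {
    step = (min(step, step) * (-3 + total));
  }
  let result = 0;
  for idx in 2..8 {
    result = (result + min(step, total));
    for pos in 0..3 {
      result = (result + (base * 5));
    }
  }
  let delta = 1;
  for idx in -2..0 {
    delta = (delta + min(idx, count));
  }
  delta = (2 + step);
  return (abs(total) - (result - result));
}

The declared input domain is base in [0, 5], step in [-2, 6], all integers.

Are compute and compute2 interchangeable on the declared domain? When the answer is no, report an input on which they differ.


At base=0, step=-2: compute gives 36, compute2 gives 4.
verdict: not equivalent; witness: base=0, step=-2


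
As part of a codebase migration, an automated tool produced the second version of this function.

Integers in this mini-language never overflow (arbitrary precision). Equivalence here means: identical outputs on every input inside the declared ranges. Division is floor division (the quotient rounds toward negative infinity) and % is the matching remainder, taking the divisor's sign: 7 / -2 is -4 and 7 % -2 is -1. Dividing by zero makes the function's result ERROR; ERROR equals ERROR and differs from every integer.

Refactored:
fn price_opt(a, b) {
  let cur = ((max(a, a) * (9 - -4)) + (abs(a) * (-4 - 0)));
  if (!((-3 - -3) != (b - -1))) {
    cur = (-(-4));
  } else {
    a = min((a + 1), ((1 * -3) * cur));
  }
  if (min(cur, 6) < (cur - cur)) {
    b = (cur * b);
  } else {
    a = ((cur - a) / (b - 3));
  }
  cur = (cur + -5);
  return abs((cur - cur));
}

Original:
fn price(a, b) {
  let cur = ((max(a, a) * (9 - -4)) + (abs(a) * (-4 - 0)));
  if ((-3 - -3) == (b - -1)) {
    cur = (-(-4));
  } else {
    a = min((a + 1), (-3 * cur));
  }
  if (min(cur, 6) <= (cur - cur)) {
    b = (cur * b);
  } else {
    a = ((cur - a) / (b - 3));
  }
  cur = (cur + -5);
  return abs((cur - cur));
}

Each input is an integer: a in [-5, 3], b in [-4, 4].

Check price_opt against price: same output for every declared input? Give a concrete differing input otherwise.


Not equivalent: a=0, b=3 separates them (0 vs ERROR).
price: cur := 0 | ((-3 - -3) == (b - -1)): false | a := 0 | (min(cur, 6) <= (cur - cur)): true | b := 0 | cur := -5 | result 0
price_opt: cur := 0 | (!((-3 - -3) != (b - -1))): false | a := 0 | (min(cur, 6) < (cur - cur)): false | divide-by-zero, output ERROR
verdict: not equivalent; witness: a=0, b=3


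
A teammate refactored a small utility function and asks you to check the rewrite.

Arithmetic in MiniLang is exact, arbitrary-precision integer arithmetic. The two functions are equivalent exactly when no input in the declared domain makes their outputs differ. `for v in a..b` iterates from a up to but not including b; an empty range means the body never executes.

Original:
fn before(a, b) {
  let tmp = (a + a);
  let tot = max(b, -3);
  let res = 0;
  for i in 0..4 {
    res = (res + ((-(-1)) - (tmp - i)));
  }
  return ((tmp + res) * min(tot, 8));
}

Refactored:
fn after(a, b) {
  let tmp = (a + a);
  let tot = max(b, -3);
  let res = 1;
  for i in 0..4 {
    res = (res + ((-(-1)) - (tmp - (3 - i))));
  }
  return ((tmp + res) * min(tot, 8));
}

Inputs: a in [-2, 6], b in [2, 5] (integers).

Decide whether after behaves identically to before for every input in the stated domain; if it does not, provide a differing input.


At a=-2, b=2: before gives 44, after gives 46.
verdict: not equivalent; witness: a=-2, b=2


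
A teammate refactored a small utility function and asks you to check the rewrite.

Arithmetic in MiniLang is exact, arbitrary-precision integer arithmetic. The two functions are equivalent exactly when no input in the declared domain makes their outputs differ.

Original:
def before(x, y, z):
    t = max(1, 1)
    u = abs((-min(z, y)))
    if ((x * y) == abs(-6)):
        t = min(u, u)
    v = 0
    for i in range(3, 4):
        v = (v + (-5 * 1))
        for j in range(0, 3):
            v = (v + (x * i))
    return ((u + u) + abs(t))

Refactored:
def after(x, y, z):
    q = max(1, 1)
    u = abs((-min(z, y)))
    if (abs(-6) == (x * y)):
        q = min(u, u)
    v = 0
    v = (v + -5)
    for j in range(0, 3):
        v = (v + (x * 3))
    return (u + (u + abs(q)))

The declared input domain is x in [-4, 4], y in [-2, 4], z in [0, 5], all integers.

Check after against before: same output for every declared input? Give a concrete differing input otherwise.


The two are interchangeable: statement counts differ, arithmetic usage differs, constant usage differs, loop structure differs, local variable names differ, and every declared input agrees.
One worked example (x=-3, y=0, z=3) — before: t becomes 1; next u becomes 0; next ((x * y) == abs(-6)) evaluates to false; next v becomes 0; next at i=3:; next v becomes -5; next at j=0:; next v becomes -14; next at j=1:; next v becomes -23; next at j=2:; next v becomes -32; next final value 1; after: q becomes 1; next u becomes 0; next (abs(-6) == (x * y)) evaluates to false; next v becomes 0; next v becomes -5; next at j=0:; next v becomes -14; next at j=1:; next v becomes -23; next at j=2:; next v becomes -32; next final value 1; agreement on 1.
Sweeping the whole domain (378 inputs) finds no disagreement.
verdict: equivalent


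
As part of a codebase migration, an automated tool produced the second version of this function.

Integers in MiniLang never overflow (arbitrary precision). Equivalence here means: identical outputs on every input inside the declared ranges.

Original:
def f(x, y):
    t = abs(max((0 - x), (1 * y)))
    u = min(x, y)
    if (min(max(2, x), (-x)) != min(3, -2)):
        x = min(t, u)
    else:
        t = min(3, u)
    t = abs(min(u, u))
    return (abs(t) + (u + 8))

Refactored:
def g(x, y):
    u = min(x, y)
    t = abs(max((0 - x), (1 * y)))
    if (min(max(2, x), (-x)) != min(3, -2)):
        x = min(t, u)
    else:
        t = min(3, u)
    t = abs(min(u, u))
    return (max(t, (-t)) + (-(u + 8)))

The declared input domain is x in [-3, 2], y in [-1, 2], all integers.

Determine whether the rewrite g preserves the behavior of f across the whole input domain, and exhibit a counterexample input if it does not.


These are not equivalent — on x=-3, y=-1 the outputs split (8 vs -2).
f: t = 3; u = -3; (min(max(2, x), (-x)) != min(3, -2)) -> true; x = -3; t = 3; return 8
g: u = -3; t = 3; (min(max(2, x), (-x)) != min(3, -2)) -> true; x = -3; t = 3; return -2
verdict: not equivalent; witness: x=-3, y=-1


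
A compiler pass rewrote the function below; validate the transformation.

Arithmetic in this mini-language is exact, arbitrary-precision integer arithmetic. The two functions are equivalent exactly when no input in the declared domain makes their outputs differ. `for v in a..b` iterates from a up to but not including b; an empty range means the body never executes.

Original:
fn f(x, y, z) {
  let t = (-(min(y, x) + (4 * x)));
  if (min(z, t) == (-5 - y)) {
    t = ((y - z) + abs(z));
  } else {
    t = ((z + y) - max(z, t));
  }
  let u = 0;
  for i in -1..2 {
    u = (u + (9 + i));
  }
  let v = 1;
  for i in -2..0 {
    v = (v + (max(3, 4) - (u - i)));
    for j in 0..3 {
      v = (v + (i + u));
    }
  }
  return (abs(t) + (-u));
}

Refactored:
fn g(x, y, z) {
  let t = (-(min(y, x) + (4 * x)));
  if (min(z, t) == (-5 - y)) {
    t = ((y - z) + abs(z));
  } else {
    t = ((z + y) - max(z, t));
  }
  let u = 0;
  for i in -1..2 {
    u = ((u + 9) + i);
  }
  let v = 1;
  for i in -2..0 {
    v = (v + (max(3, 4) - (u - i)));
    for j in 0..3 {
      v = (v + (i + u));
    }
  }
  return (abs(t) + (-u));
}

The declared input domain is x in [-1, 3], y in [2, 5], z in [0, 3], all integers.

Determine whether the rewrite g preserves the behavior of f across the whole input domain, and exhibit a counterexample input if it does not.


The two are interchangeable: same computation, different form, and every declared input agrees.
Tracing x=1, y=5, z=2: f: t := -5 | (min(z, t) == (-5 - y)): false | t := 5 | u := 0 | iter i=-1: | u := 8 | iter i=0: | u := 17 | iter i=1: | u := 27 | v := 1 | iter i=-2: | v := -24 | iter j=0: | v := 1 | iter j=1: | v := 26 | iter j=2: | v := 51 | iter i=-1: | v := 27 | iter j=0: | v := 53 | iter j=1: | v := 79 | iter j=2: | v := 105 | result -22 | g: t := -5 | (min(z, t) == (-5 - y)): false | t := 5 | u := 0 | iter i=-1: | u := 8 | iter i=0: | u := 17 | iter i=1: | u := 27 | v := 1 | iter i=-2: | v := -24 | iter j=0: | v := 1 | iter j=1: | v := 26 | iter j=2: | v := 51 | iter i=-1: | v := 27 | iter j=0: | v := 53 | iter j=1: | v := 79 | iter j=2: | v := 105 | result -22 — matching result -22.
Sweeping the whole domain (80 inputs) finds no disagreement.
verdict: equivalent


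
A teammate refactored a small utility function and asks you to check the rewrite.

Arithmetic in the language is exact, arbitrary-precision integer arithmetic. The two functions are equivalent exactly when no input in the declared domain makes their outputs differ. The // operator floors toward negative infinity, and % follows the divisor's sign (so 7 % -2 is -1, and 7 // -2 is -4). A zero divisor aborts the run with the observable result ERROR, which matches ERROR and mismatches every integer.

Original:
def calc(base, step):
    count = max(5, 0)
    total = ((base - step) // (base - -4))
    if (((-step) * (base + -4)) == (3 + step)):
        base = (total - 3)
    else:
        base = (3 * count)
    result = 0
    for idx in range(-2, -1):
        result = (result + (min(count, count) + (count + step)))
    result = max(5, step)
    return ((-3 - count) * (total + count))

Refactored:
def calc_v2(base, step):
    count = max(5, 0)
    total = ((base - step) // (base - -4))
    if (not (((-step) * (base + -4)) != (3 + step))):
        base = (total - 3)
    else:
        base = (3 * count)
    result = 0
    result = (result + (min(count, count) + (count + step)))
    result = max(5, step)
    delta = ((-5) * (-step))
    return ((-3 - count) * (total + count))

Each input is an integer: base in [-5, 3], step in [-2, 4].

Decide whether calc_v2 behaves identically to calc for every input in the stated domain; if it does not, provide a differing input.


The two are interchangeable: local variable names differ, and loop structure differs, and constant usage differs, and comparison usage differs, and arithmetic usage differs, and boolean connective usage differs, and every declared input agrees.
One worked example (base=1, step=1) — calc: count := 5 | total := 0 | (((-step) * (base + -4)) == (3 + step)): false | base := 15 | result := 0 | iter idx=-2: | result := 11 | result := 5 | result -40; calc_v2: count := 5 | total := 0 | (not (((-step) * (base + -4)) != (3 + step))): false | base := 15 | result := 0 | result := 11 | result := 5 | delta := 5 | result -40; agreement on -40.
Checked all 63 inputs in the declared domain: the outputs agree on every one.
verdict: equivalent


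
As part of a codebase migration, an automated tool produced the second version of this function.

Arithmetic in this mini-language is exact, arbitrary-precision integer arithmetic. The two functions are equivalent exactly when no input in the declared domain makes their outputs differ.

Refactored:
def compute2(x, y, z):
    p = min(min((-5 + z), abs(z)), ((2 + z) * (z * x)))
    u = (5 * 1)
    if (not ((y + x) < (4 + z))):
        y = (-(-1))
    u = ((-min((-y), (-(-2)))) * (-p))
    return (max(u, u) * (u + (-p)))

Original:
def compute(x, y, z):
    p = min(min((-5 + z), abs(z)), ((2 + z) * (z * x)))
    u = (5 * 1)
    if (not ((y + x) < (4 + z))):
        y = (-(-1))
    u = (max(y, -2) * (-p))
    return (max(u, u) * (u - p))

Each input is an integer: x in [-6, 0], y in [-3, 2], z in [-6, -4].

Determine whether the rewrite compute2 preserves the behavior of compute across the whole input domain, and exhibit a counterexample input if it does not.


Although min/max/abs usage differs, arithmetic usage differs, 126/126 inputs agree.
verdict: equivalent


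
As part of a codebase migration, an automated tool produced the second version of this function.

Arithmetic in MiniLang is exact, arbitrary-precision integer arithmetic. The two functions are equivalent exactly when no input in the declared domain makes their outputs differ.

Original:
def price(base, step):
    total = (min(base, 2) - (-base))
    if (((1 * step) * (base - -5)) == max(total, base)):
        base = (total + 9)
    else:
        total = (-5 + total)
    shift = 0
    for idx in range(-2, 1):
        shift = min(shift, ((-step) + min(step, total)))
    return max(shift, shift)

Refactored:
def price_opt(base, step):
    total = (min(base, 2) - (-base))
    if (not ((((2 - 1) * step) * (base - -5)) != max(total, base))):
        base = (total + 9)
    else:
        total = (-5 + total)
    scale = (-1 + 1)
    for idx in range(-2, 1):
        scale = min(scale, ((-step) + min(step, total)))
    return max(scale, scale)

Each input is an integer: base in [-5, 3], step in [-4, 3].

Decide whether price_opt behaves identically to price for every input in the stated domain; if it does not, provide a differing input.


Side by side, the visible changes include: constant usage differs, plus boolean connective usage differs, plus local variable names differ, plus comparison usage differs, plus arithmetic usage differs.
One worked example (base=-5, step=-2) — price: total becomes -10; next (((1 * step) * (base - -5)) == max(total, base)) evaluates to false; next total becomes -15; next shift becomes 0; next at idx=-2:; next shift becomes -13; next at idx=-1:; next shift becomes -13; next at idx=0:; next shift becomes -13; next final value -13; price_opt: total becomes -10; next (not ((((2 - 1) * step) * (base - -5)) != max(total, base))) evaluates to false; next total becomes -15; next scale becomes 0; next at idx=-2:; next scale becomes -13; next at idx=-1:; next scale becomes -13; next at idx=0:; next scale becomes -13; next final value -13; agreement on -13.
Sweeping the whole domain (72 inputs) finds no disagreement.
verdict: equivalent


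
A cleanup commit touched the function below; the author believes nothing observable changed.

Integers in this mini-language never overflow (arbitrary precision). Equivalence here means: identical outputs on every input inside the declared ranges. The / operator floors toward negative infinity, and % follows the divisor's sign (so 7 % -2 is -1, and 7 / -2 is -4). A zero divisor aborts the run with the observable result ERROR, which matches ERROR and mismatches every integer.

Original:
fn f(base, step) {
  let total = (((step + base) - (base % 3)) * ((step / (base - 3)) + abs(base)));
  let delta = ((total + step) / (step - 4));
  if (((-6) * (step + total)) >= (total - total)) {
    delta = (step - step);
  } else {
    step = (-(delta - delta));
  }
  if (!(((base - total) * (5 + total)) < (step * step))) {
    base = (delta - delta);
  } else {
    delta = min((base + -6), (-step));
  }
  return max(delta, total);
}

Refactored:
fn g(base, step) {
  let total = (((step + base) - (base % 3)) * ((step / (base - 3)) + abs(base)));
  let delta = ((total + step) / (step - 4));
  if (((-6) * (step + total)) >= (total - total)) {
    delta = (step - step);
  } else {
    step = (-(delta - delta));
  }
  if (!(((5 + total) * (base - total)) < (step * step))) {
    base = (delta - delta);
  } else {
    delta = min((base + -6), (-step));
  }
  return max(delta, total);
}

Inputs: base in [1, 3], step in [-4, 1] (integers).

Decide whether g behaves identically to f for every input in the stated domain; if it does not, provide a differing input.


The two are interchangeable: same computation, different form, and every declared input agrees.
Tracing base=3, step=1: f: hits division by zero so the output is ERROR | g: hits division by zero so the output is ERROR — matching result ERROR.
An exhaustive pass over the 18 declared inputs shows identical outputs.
verdict: equivalent


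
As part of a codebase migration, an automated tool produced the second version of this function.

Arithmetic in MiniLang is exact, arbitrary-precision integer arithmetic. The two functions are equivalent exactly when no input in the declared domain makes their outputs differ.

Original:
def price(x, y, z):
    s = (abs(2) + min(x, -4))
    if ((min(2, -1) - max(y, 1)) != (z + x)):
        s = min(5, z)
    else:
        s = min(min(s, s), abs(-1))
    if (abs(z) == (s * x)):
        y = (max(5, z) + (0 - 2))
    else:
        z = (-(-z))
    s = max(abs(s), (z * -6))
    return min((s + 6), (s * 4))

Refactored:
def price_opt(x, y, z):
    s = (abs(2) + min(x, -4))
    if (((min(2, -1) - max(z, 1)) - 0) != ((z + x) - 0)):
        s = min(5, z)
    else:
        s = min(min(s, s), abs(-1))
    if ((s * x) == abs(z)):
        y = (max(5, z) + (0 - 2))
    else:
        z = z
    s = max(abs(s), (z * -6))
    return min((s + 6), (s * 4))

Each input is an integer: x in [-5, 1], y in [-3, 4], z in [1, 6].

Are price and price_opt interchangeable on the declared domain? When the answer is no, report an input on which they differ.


x=-5, y=-3, z=2 yields 8 from price but 9 from price_opt.
verdict: not equivalent; witness: x=-5, y=-3, z=2


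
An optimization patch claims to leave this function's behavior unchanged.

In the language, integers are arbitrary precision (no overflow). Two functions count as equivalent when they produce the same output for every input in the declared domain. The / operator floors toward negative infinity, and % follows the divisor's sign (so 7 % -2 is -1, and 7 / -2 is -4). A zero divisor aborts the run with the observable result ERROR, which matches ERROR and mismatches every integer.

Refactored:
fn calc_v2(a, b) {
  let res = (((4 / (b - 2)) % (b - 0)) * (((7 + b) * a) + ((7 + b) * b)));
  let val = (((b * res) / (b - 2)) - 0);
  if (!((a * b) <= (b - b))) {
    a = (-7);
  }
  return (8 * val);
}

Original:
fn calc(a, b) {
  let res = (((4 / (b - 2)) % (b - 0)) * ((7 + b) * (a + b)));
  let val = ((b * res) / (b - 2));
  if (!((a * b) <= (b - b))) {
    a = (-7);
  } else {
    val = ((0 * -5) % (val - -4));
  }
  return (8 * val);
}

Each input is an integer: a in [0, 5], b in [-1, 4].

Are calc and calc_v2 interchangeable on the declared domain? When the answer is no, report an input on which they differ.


At a=0, b=3: calc gives 0, calc_v2 gives 720.
verdict: not equivalent; witness: a=0, b=3


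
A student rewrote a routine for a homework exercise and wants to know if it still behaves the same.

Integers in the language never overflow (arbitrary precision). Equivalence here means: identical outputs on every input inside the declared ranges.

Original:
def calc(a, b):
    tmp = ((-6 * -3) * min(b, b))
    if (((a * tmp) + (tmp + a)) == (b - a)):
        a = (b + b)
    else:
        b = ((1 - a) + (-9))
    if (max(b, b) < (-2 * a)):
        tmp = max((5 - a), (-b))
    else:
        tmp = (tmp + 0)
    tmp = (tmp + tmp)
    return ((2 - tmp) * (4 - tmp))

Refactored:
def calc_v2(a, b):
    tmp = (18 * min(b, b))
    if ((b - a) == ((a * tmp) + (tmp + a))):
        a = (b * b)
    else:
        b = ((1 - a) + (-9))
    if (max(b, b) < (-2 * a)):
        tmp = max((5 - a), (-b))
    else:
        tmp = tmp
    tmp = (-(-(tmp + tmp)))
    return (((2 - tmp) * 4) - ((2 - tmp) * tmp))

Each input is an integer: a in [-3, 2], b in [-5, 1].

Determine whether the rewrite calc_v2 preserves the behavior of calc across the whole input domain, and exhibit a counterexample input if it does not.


Take a=-1, b=-2.
calc: tmp = -36; (((a * tmp) + (tmp + a)) == (b - a)) -> true; a = -4; (max(b, b) < (-2 * a)) -> true; tmp = 9; tmp = 18; return 224
calc_v2: tmp = -36; ((b - a) == ((a * tmp) + (tmp + a))) -> true; a = 4; (max(b, b) < (-2 * a)) -> false; tmp = -36; tmp = -72; return 5624
224 and 5624 differ, so these are not the same function on this domain.
verdict: not equivalent; witness: a=-1, b=-2


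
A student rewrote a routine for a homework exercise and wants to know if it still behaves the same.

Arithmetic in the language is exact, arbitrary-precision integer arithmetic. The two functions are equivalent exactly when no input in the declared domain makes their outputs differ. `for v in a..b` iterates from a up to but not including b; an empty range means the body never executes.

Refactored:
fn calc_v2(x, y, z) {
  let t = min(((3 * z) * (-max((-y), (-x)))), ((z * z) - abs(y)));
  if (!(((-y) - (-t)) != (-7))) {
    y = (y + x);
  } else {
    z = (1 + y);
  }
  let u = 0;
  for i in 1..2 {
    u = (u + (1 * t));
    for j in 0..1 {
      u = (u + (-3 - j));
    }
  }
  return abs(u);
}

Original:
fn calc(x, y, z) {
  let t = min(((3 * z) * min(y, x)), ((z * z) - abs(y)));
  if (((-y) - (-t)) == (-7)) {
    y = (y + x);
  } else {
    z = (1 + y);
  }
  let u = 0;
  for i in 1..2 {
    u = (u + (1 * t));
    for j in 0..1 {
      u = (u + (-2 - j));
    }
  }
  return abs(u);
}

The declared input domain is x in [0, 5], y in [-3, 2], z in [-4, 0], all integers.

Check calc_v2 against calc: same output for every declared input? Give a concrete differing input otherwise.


The rewrite breaks on x=0, y=-3, z=-4, where the results are 11 and 10.
calc: t = 13; (((-y) - (-t)) == (-7)) -> false; z = -2; u = 0; [i=1]; u = 13; [j=0]; u = 11; return 11
calc_v2: t = 13; (!(((-y) - (-t)) != (-7))) -> false; z = -2; u = 0; [i=1]; u = 13; [j=0]; u = 10; return 10
verdict: not equivalent; witness: x=0, y=-3, z=-4


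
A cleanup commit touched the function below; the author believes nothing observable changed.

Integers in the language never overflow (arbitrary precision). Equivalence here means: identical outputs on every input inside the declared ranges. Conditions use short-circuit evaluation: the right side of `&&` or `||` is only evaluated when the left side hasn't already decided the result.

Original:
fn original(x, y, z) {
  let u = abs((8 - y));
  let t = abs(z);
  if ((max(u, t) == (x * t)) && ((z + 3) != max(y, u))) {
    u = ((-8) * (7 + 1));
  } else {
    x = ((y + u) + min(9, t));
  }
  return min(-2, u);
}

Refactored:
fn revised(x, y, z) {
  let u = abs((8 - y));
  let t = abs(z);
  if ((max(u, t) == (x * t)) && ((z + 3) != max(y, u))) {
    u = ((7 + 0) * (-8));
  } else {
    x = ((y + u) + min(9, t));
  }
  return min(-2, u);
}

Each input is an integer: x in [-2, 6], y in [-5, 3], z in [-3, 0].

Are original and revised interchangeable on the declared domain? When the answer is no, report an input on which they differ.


Not equivalent: x=2, y=2, z=-3 separates them (-64 vs -56).
original: u becomes 6; next t becomes 3; next ((max(u, t) == (x * t)) && ((z + 3) != max(y, u))) evaluates to true; next u becomes -64; next final value -64
revised: u becomes 6; next t becomes 3; next ((max(u, t) == (x * t)) && ((z + 3) != max(y, u))) evaluates to true; next u becomes -56; next final value -56
verdict: not equivalent; witness: x=2, y=2, z=-3


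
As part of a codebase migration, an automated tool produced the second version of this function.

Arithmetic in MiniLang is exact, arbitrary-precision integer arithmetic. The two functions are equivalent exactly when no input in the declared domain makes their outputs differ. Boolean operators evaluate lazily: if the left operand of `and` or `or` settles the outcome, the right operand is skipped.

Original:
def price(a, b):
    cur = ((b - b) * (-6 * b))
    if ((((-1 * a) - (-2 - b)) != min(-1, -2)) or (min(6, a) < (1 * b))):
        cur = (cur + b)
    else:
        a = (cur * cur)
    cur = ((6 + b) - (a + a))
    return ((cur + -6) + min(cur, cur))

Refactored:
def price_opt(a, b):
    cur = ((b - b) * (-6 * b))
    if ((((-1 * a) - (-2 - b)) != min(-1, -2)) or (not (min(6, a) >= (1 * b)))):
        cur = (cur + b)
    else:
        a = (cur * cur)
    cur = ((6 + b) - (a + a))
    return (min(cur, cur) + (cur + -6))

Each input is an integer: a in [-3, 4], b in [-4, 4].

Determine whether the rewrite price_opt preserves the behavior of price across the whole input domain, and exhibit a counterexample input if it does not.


Side by side, the visible changes include: comparison usage differs; boolean connective usage differs.
As a probe, take a=-1, b=2: price runs cur becomes 0; next ((((-1 * a) - (-2 - b)) != min(-1, -2)) or (min(6, a) < (1 * b))) evaluates to true; next cur becomes 2; next cur becomes 10; next final value 14; price_opt runs cur becomes 0; next ((((-1 * a) - (-2 - b)) != min(-1, -2)) or (not (min(6, a) >= (1 * b)))) evaluates to true; next cur becomes 2; next cur becomes 10; next final value 14; both end at 14.
Across all 72 domain points the two functions coincide.
verdict: equivalent


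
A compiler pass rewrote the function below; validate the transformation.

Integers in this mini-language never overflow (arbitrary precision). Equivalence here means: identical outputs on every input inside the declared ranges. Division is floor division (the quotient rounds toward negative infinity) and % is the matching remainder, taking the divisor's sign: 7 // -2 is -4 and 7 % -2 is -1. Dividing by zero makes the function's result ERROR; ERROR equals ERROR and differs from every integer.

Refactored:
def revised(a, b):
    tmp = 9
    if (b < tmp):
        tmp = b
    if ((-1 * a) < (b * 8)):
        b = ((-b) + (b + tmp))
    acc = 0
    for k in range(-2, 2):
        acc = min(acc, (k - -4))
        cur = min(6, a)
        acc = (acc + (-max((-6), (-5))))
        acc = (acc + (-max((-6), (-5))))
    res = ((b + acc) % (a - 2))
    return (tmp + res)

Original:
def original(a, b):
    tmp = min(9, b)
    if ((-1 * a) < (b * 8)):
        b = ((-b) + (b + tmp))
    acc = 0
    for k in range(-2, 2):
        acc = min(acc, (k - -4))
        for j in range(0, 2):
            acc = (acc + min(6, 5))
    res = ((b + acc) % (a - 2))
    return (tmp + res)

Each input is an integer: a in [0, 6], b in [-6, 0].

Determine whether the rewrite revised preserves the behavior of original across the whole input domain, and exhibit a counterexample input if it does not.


Although comparison usage differs, and min/max/abs usage differs, and statement counts differ, and constant usage differs, and arithmetic usage differs, and branching structure differs, and loop structure differs, and local variable names differ, 49/49 inputs agree.
verdict: equivalent


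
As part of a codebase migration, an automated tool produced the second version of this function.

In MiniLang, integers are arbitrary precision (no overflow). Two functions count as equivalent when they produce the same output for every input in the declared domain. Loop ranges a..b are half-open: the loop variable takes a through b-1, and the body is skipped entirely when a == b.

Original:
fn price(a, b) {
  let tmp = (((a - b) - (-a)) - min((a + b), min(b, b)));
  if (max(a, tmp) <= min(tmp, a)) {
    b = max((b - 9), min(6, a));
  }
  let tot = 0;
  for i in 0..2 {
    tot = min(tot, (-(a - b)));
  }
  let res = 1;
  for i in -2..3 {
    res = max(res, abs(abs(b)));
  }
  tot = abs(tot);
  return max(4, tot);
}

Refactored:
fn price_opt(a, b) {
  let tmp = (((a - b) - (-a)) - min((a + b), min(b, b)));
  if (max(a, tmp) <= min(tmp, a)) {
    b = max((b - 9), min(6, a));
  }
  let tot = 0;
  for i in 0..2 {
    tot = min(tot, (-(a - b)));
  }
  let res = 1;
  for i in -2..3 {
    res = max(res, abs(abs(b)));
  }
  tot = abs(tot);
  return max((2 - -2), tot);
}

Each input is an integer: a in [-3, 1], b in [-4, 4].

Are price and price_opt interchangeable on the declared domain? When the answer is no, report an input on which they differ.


This is a faithful refactor — constant usage differs, and arithmetic usage differs, but the computed results match everywhere.
As a probe, take a=-1, b=-4: price runs tmp becomes 7; next (max(a, tmp) <= min(tmp, a)) evaluates to false; next tot becomes 0; next at i=0:; next tot becomes -3; next at i=1:; next tot becomes -3; next res becomes 1; next at i=-2:; next res becomes 4; next at i=-1:; next res becomes 4; next at i=0:; next res becomes 4; next at i=1:; next res becomes 4; next at i=2:; next res becomes 4; next tot becomes 3; next final value 4; price_opt runs tmp becomes 7; next (max(a, tmp) <= min(tmp, a)) evaluates to false; next tot becomes 0; next at i=0:; next tot becomes -3; next at i=1:; next tot becomes -3; next res becomes 1; next at i=-2:; next res becomes 4; next at i=-1:; next res becomes 4; next at i=0:; next res becomes 4; next at i=1:; next res becomes 4; next at i=2:; next res becomes 4; next tot becomes 3; next final value 4; both end at 4.
Across all 45 domain points the two functions coincide.
verdict: equivalent


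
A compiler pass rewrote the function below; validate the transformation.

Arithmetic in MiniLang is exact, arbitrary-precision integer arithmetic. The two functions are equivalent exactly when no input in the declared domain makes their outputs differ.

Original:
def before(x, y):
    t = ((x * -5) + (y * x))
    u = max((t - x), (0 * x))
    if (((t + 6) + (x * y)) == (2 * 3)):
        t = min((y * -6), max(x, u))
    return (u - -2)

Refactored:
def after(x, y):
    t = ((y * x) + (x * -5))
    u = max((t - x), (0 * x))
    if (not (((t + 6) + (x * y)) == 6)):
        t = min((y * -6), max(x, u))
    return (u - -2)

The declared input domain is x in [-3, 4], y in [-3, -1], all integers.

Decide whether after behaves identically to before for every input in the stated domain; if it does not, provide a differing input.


Equivalent. One difference looks behavioral, but it never changes the outcome for any declared input.
Sweeping the whole domain (24 inputs) finds no disagreement.
One worked example (x=1, y=-2) — before: t := -7 | u := 0 | (((t + 6) + (x * y)) == (2 * 3)): false | result 2; after: t := -7 | u := 0 | (not (((t + 6) + (x * y)) == 6)): true | t := 1 | result 2; agreement on 2.
verdict: equivalent


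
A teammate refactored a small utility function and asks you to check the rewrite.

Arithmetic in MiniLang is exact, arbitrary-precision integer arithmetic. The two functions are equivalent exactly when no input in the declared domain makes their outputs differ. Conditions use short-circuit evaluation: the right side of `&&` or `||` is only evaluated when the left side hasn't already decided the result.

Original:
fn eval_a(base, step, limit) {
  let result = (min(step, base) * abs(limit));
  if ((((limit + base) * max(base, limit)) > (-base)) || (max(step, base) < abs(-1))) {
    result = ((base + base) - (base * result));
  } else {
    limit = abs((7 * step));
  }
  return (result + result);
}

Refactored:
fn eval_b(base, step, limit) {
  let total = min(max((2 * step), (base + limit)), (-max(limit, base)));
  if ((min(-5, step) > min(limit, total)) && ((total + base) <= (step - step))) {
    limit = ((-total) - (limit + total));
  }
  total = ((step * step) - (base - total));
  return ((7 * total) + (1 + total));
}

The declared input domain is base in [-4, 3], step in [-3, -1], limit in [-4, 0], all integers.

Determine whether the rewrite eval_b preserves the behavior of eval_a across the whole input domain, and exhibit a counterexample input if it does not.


Input base=-4, step=-3, limit=-4: -144 from eval_a versus 57 from eval_b.
verdict: not equivalent; witness: base=-4, step=-3, limit=-4


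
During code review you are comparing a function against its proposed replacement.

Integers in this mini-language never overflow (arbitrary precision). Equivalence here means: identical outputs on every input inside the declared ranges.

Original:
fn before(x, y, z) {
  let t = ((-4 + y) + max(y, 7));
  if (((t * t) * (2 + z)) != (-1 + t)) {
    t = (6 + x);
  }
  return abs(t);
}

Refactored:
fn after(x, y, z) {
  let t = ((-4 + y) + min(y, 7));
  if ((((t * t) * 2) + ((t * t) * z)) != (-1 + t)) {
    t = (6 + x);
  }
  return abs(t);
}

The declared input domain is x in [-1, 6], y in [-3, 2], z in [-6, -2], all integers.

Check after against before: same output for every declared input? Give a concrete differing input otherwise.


Consider the input x=-1, y=-2, z=-2.
before: t becomes 1; next (((t * t) * (2 + z)) != (-1 + t)) evaluates to false; next final value 1
after: t becomes -8; next ((((t * t) * 2) + ((t * t) * z)) != (-1 + t)) evaluates to true; next t becomes 5; next final value 5
1 and 5 differ, so these are not the same function on this domain.
verdict: not equivalent; witness: x=-1, y=-2, z=-2


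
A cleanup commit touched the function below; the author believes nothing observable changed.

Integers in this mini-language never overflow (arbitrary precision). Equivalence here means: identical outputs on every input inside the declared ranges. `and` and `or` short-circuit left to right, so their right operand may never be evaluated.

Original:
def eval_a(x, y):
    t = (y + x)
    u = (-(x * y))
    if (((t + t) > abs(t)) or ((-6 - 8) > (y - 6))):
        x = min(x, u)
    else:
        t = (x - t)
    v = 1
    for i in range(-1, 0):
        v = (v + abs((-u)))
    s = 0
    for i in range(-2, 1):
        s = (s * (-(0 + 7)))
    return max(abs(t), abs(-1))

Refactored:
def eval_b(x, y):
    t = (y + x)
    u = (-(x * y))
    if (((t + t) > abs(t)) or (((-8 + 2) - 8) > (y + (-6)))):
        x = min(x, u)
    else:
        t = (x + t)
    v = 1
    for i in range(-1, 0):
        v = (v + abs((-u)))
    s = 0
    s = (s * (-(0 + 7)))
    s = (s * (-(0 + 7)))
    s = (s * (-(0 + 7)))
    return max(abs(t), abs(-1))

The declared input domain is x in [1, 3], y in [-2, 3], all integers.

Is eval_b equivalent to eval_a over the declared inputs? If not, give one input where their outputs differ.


Consider the input x=1, y=-2.
eval_a: t = -1; u = 2; (((t + t) > abs(t)) or ((-6 - 8) > (y - 6))) -> false; t = 2; v = 1; [i=-1]; v = 3; s = 0; [i=-2]; s = 0; [i=-1]; s = 0; [i=0]; s = 0; return 2
eval_b: t = -1; u = 2; (((t + t) > abs(t)) or (((-8 + 2) - 8) > (y + (-6)))) -> false; t = 0; v = 1; [i=-1]; v = 3; s = 0; s = 0; s = 0; s = 0; return 1
2 against 1: the behavior changed.
verdict: not equivalent; witness: x=1, y=-2


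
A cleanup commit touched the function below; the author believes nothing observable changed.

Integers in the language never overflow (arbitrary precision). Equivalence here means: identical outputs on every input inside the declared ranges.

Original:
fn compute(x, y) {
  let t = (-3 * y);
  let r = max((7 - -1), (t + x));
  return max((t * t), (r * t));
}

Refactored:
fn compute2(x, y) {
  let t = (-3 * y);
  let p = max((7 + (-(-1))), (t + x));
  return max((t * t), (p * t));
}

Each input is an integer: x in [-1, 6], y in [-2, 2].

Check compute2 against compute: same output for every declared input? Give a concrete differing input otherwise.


Behavior is preserved: although arithmetic usage differs, plus local variable names differ, the outputs never diverge.
Spot check at x=-1, y=0 — compute: t=0, then r=8, then returns 0. compute2: t=0, then p=8, then returns 0. Both give 0.
Every one of the 40 inputs gives matching results.
verdict: equivalent


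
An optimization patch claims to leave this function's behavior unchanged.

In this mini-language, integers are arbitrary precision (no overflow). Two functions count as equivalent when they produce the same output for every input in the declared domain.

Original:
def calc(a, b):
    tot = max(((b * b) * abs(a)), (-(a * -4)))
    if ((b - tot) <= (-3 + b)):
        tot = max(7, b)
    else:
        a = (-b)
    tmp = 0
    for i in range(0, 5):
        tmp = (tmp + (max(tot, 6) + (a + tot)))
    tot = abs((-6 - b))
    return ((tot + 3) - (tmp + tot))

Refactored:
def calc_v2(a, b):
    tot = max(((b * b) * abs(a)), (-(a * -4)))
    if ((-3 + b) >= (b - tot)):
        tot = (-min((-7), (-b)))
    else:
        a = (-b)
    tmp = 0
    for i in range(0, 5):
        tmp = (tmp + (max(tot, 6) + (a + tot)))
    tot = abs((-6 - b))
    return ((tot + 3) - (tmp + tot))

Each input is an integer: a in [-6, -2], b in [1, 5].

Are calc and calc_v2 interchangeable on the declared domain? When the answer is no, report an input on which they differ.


Differences: min/max/abs usage differs; comparison usage differs — yet all 25 inputs agree.
verdict: equivalent


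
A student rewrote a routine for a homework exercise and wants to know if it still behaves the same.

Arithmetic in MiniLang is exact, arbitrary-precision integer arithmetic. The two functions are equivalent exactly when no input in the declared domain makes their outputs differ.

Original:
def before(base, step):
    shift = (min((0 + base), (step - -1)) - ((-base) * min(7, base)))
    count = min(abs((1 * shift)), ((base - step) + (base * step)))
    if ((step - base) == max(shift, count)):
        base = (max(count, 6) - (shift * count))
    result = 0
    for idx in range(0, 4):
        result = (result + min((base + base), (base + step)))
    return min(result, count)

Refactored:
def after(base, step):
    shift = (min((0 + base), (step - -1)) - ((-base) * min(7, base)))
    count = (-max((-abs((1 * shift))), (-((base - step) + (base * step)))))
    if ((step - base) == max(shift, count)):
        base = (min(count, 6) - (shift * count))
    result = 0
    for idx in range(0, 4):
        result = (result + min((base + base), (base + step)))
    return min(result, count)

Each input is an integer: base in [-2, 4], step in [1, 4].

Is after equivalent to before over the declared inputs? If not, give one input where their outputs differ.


Take base=1, step=3.
before: shift becomes 2; next count becomes 1; next ((step - base) == max(shift, count)) evaluates to true; next base becomes 4; next result becomes 0; next at idx=0:; next result becomes 7; next at idx=1:; next result becomes 14; next at idx=2:; next result becomes 21; next at idx=3:; next result becomes 28; next final value 1
after: shift becomes 2; next count becomes 1; next ((step - base) == max(shift, count)) evaluates to true; next base becomes -1; next result becomes 0; next at idx=0:; next result becomes -2; next at idx=1:; next result becomes -4; next at idx=2:; next result becomes -6; next at idx=3:; next result becomes -8; next final value -8
1 vs -8 — the two versions disagree here.
verdict: not equivalent; witness: base=1, step=3


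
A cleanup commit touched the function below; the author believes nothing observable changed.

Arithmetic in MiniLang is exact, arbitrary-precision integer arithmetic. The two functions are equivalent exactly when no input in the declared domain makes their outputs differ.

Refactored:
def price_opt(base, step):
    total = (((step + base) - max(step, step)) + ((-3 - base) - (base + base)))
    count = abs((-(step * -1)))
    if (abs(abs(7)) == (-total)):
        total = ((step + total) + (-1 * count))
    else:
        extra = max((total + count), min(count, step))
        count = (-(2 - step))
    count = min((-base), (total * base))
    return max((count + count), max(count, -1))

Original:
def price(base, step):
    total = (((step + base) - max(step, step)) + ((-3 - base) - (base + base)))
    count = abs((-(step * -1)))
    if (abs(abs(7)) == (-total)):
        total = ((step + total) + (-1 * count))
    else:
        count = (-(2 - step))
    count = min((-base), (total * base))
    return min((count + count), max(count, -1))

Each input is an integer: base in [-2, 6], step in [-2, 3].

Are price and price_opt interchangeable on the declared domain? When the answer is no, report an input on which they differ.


Evaluate both at base=-2, step=-2.
price: total := 1 | count := 2 | (abs(abs(7)) == (-total)): false | count := -4 | count := -2 | result -4
price_opt: total := 1 | count := 2 | (abs(abs(7)) == (-total)): false | extra := 3 | count := -4 | count := -2 | result -1
-4 against -1: the behavior changed.
verdict: not equivalent; witness: base=-2, step=-2
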